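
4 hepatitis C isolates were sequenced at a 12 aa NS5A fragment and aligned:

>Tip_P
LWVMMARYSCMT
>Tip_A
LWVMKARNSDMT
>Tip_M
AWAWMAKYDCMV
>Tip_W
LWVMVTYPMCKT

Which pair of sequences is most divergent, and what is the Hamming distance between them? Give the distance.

10

Pairwise Hamming distances:
  Tip_P vs Tip_A: 3
  Tip_P vs Tip_M: 6
  Tip_P vs Tip_W: 6
  Tip_A vs Tip_M: 9
  Tip_A vs Tip_W: 7
  Tip_M vs Tip_W: 10
The largest is 10, between Tip_M and Tip_W.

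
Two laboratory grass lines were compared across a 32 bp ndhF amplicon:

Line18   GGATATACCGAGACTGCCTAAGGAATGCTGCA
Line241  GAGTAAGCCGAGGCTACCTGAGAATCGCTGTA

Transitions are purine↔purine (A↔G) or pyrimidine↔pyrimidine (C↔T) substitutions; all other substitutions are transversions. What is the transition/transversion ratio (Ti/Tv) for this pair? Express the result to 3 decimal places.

Differing sites — 2:G/A (Ti); 3:A/G (Ti); 6:T/A (Tv); 7:A/G (Ti); 13:A/G (Ti); 16:G/A (Ti); 20:A/G (Ti); 23:G/A (Ti); 25:A/T (Tv); 26:T/C (Ti); 31:C/T (Ti).
Of the 11 differences, 9 transitions and 2 transversions, so Ti/Tv = 9/2 = 4.500.

4.500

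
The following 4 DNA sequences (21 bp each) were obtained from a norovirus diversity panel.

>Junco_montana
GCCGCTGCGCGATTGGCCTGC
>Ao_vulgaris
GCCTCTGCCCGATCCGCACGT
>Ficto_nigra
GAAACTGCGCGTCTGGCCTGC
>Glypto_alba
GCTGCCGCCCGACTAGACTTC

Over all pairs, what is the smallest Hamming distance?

Pairwise Hamming distances:
  Junco_montana vs Ao_vulgaris: 7
  Junco_montana vs Ficto_nigra: 5
  Junco_montana vs Glypto_alba: 7
  Ao_vulgaris vs Ficto_nigra: 11
  Ao_vulgaris vs Glypto_alba: 11
  Ficto_nigra vs Glypto_alba: 9
The smallest is 5, between Junco_montana and Ficto_nigra.

5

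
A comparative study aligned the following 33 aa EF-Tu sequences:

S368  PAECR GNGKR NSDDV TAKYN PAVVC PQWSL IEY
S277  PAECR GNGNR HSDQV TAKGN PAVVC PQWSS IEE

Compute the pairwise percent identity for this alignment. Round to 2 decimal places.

81.82%

Mismatches occur at site 9 (K/N), site 11 (N/H), site 14 (D/Q), site 19 (Y/G), site 30 (L/S), site 33 (Y/E).
27 of the 33 sites match, so the percent identity is 27/33 × 100 = 81.82%.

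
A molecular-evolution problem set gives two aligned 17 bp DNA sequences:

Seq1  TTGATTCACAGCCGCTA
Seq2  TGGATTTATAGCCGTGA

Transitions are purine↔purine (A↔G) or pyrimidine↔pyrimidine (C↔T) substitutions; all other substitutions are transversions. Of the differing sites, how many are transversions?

Mismatches occur at site 2 (T/G, transversion), site 7 (C/T, transition), site 9 (C/T, transition), site 15 (C/T, transition), site 16 (T/G, transversion).
Of the 5 differences, 3 transitions and 2 transversions, so the answer is 2.

2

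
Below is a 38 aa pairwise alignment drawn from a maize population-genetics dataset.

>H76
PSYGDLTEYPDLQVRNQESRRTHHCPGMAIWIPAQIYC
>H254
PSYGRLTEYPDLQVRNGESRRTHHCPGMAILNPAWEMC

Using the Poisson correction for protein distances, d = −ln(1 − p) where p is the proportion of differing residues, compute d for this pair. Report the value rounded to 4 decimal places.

0.2036

The sequences differ at positions 5 (D/R), 17 (Q/G), 31 (W/L), 32 (I/N), 35 (Q/W), 36 (I/E), 37 (Y/M).
p = 7/38 = 0.184211.
d = −ln(1 − 0.184211) = −ln(0.815789) = 0.2036.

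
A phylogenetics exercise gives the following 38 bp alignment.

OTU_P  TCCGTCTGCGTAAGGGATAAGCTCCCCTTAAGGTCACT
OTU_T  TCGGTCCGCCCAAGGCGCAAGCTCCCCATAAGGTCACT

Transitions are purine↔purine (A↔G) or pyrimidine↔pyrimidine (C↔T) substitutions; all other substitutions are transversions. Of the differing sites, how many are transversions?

4

Differing sites — 3:C/G (Tv); 7:T/C (Ti); 10:G/C (Tv); 11:T/C (Ti); 16:G/C (Tv); 17:A/G (Ti); 18:T/C (Ti); 28:T/A (Tv).
Of the 8 differences, 4 transitions and 4 transversions, so the answer is 4.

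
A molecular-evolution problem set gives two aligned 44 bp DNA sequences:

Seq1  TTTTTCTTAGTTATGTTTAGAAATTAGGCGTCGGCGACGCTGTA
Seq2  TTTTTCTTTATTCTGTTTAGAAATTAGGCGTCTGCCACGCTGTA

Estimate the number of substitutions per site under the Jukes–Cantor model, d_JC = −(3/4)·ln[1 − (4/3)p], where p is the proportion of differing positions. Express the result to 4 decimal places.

0.1232

The sequences differ at positions 9 (A/T), 10 (G/A), 13 (A/C), 33 (G/T), 36 (G/C).
p = 5/44 = 0.113636.
d = −0.75 · ln(1 − (4/3)·0.113636) = −0.75 · ln(0.848485) = −0.75 · (-0.164303) = 0.1232.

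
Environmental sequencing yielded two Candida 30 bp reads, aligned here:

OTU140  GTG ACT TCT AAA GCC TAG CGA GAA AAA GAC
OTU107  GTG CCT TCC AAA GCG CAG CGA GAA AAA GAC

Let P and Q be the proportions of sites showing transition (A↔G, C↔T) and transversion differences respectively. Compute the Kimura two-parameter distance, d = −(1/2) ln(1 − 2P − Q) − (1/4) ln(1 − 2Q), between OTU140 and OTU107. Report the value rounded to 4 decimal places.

Mismatches occur at site 4 (A→C, transversion), site 9 (T→C, transition), site 15 (C→G, transversion), site 16 (T→C, transition).
Of the 4 differences, 2 transitions and 2 transversions over 30 sites: P = 2/30 = 0.066667, Q = 2/30 = 0.066667.
d = −0.5·ln(0.799999) − 0.25·ln(0.866666) = −0.5·(-0.223145) − 0.25·(-0.143102) = 0.1473.

0.1473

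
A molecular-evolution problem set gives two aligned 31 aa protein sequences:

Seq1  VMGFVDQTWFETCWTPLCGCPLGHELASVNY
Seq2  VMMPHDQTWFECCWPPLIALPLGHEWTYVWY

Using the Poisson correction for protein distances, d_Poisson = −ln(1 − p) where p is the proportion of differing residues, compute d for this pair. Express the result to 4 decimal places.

0.4895

Mismatches occur at site 3 (G/M), site 4 (F/P), site 5 (V/H), site 12 (T/C), site 15 (T/P), site 18 (C/I), site 19 (G/A), site 20 (C/L), site 26 (L/W), site 27 (A/T), site 28 (S/Y), site 30 (N/W).
p = 12/31 = 0.387097.
d = −ln(1 − 0.387097) = −ln(0.612903) = 0.4895.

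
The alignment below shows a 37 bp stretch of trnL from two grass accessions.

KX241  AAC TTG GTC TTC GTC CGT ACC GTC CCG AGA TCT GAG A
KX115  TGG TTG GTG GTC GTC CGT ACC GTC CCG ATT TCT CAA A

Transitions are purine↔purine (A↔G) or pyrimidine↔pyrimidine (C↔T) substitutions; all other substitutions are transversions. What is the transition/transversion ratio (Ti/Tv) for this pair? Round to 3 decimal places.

The sequences differ at positions 1 (A/T, transversion), 2 (A/G, transition), 3 (C/G, transversion), 9 (C/G, transversion), 10 (T/G, transversion), 29 (G/T, transversion), 30 (A/T, transversion), 34 (G/C, transversion), 36 (G/A, transition).
Of the 9 differences, 2 transitions and 7 transversions, so Ti/Tv = 2/7 = 0.286.

0.286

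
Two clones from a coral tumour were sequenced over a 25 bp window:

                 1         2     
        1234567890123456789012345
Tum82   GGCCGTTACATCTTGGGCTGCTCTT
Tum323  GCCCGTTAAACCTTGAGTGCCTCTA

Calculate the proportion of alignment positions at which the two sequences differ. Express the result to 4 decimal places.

0.3200

The sequences differ at positions 2 (G/C), 9 (C/A), 11 (T/C), 16 (G/A), 18 (C/T), 19 (T/G), 20 (G/C), 25 (T/A).
There are 8 differences over 25 sites, so p = 8/25 = 0.3200.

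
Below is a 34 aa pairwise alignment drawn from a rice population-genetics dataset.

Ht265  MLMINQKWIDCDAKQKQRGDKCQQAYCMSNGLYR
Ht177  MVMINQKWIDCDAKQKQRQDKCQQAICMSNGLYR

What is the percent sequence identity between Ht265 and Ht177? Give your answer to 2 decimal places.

91.18%

The sequences differ at positions 2 (L/V), 19 (G/Q), 26 (Y/I).
31 of the 34 sites match, so the percent identity is 31/34 × 100 = 91.18%.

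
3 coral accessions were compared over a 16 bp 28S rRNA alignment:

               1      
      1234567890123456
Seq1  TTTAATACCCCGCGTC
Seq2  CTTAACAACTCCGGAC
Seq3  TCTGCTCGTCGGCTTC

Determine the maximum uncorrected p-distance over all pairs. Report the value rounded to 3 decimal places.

Pairwise Hamming distances:
  Seq1 vs Seq2: 7
  Seq1 vs Seq3: 8
  Seq2 vs Seq3: 14
The largest is 14 mismatches, between Seq2 and Seq3; p = 14/16 = 0.875.

0.875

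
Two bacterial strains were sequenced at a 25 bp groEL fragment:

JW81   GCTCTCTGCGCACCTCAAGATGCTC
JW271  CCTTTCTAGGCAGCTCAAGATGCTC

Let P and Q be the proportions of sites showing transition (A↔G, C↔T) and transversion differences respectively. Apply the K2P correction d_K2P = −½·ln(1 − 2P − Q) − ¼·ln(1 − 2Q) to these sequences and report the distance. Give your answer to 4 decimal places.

0.2329

The sequences differ at positions 1 (G/C, transversion), 4 (C/T, transition), 8 (G/A, transition), 9 (C/G, transversion), 13 (C/G, transversion).
Of the 5 differences, 2 transitions and 3 transversions over 25 sites: P = 2/25 = 0.080000, Q = 3/25 = 0.120000.
d = −0.5·ln(0.720000) − 0.25·ln(0.760000) = −0.5·(-0.328504) − 0.25·(-0.274437) = 0.2329.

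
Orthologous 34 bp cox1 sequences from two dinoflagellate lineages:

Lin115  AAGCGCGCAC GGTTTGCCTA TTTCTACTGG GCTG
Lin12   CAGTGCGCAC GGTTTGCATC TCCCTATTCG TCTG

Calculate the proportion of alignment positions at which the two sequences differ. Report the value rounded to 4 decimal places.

Differing sites — 1:A/C; 4:C/T; 18:C/A; 20:A/C; 22:T/C; 23:T/C; 27:C/T; 29:G/C; 31:G/T.
There are 9 differences over 34 sites, so p = 9/34 = 0.2647.

0.2647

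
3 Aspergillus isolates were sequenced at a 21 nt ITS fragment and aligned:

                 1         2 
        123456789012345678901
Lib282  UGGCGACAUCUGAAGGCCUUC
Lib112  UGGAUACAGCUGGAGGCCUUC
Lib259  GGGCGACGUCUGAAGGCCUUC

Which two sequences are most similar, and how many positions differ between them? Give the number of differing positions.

2

Pairwise Hamming distances:
  Lib282 vs Lib112: 4
  Lib282 vs Lib259: 2
  Lib112 vs Lib259: 6
The smallest is 2, between Lib282 and Lib259.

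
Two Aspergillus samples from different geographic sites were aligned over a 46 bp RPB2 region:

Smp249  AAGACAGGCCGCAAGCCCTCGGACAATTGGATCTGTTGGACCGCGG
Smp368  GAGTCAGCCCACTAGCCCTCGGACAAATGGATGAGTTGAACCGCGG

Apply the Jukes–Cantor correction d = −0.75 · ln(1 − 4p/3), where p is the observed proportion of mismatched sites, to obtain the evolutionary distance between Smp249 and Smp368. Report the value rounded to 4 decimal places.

0.2267

Differing sites — 1:A/G; 4:A/T; 8:G/C; 11:G/A; 13:A/T; 27:T/A; 33:C/G; 34:T/A; 39:G/A.
p = 9/46 = 0.195652.
d = −0.75 · ln(1 − (4/3)·0.195652) = −0.75 · ln(0.739131) = −0.75 · (-0.302280) = 0.2267.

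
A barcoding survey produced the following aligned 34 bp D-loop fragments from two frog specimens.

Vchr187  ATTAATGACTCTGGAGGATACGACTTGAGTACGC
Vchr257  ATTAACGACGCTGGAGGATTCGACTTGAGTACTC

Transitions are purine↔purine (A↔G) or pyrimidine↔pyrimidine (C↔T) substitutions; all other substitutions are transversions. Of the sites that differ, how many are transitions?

Mismatches occur at site 6 (T/C, transition), site 10 (T/G, transversion), site 20 (A/T, transversion), site 33 (G/T, transversion).
Of the 4 differences, 1 transition and 3 transversions, so the answer is 1.

1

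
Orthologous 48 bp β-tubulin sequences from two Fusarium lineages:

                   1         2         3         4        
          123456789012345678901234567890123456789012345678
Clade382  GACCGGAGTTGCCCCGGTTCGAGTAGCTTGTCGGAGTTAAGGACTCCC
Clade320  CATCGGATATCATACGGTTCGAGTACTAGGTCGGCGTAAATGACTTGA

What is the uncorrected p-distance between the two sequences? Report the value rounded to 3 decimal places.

0.375

Differing sites — 1:G/C; 3:C/T; 8:G/T; 9:T/A; 11:G/C; 12:C/A; 13:C/T; 14:C/A; 26:G/C; 27:C/T; 28:T/A; 29:T/G; 35:A/C; 38:T/A; 41:G/T; 46:C/T; 47:C/G; 48:C/A.
There are 18 differences over 48 sites, so p = 18/48 = 0.375.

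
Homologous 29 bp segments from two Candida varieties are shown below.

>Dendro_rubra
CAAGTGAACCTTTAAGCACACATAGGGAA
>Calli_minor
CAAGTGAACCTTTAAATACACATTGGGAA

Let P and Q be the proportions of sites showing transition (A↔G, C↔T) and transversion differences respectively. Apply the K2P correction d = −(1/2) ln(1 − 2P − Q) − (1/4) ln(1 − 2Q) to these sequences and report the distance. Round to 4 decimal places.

0.1125

Mismatches occur at site 16 (G↔A, transition), site 17 (C↔T, transition), site 24 (A↔T, transversion).
Of the 3 differences, 2 transitions and 1 transversion over 29 sites: P = 2/29 = 0.068966, Q = 1/29 = 0.034483.
d = −0.5·ln(0.827585) − 0.25·ln(0.931034) = −0.5·(-0.189243) − 0.25·(-0.071459) = 0.1125.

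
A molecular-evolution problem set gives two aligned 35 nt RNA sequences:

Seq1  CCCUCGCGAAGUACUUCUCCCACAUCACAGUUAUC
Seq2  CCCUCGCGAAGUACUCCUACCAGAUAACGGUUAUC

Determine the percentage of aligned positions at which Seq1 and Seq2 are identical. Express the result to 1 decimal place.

Mismatches occur at site 16 (U/C), site 19 (C/A), site 23 (C/G), site 26 (C/A), site 29 (A/G).
30 of the 35 sites match, so the percent identity is 30/35 × 100 = 85.7%.

85.7%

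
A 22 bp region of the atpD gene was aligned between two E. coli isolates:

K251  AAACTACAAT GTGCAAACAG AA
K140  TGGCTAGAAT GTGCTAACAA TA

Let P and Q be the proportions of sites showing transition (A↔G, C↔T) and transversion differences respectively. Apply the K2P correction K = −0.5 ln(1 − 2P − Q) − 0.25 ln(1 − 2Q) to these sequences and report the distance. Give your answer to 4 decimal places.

Differing sites — 1:A/T (Tv); 2:A/G (Ti); 3:A/G (Ti); 7:C/G (Tv); 15:A/T (Tv); 20:G/A (Ti); 21:A/T (Tv).
Of the 7 differences, 3 transitions and 4 transversions over 22 sites: P = 3/22 = 0.136364, Q = 4/22 = 0.181818.
d = −0.5·ln(0.545454) − 0.25·ln(0.636364) = −0.5·(-0.606137) − 0.25·(-0.451985) = 0.4161.

0.4161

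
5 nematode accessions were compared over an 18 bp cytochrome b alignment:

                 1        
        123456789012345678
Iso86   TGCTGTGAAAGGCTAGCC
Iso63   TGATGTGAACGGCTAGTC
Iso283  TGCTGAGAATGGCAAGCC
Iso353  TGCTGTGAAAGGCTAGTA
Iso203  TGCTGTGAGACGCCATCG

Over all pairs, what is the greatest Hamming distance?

Pairwise Hamming distances:
  Iso86 vs Iso63: 3
  Iso86 vs Iso283: 3
  Iso86 vs Iso353: 2
  Iso86 vs Iso203: 5
  Iso63 vs Iso283: 5
  Iso63 vs Iso353: 3
  Iso63 vs Iso203: 8
  Iso283 vs Iso353: 5
  Iso283 vs Iso203: 7
  Iso353 vs Iso203: 6
The largest is 8, between Iso63 and Iso203.

8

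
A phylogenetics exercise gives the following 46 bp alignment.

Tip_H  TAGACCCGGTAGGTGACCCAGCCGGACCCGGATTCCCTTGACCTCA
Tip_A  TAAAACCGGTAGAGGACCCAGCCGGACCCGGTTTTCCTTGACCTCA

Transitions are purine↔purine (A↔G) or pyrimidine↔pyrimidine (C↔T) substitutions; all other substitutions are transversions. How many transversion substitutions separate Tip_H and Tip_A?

The sequences differ at positions 3 (G/A, transition), 5 (C/A, transversion), 13 (G/A, transition), 14 (T/G, transversion), 32 (A/T, transversion), 35 (C/T, transition).
Of the 6 differences, 3 transitions and 3 transversions, so the answer is 3.

3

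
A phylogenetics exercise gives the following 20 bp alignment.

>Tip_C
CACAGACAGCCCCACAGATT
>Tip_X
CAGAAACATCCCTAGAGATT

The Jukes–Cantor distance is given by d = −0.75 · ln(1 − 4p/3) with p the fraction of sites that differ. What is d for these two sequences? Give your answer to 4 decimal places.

0.3041

Differing sites — 3:C/G; 5:G/A; 9:G/T; 13:C/T; 15:C/G.
p = 5/20 = 0.250000.
d = −0.75 · ln(1 − (4/3)·0.250000) = −0.75 · ln(0.666667) = −0.75 · (-0.405465) = 0.3041.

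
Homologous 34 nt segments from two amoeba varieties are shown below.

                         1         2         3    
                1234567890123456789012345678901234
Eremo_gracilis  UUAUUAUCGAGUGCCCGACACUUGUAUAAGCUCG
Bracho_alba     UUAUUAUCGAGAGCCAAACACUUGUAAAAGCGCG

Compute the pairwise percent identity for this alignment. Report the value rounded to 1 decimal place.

The sequences differ at positions 12 (U/A), 16 (C/A), 17 (G/A), 27 (U/A), 32 (U/G).
29 of the 34 sites match, so the percent identity is 29/34 × 100 = 85.3%.

85.3%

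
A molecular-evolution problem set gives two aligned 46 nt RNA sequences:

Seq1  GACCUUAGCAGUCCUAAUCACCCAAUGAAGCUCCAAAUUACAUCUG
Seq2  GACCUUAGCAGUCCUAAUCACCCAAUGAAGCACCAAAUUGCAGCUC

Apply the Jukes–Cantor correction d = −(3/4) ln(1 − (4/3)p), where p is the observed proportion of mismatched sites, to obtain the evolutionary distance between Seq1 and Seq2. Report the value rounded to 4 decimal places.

Mismatches occur at site 32 (U/A), site 40 (A/G), site 43 (U/G), site 46 (G/C).
p = 4/46 = 0.086957.
d = −0.75 · ln(1 − (4/3)·0.086957) = −0.75 · ln(0.884057) = −0.75 · (-0.123234) = 0.0924.

0.0924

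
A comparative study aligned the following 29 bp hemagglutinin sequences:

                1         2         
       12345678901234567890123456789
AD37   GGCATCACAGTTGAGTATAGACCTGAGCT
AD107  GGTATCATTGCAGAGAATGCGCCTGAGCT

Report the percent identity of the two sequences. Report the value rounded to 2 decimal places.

68.97%

The sequences differ at positions 3 (C/T), 8 (C/T), 9 (A/T), 11 (T/C), 12 (T/A), 16 (T/A), 19 (A/G), 20 (G/C), 21 (A/G).
20 of the 29 sites match, so the percent identity is 20/29 × 100 = 68.97%.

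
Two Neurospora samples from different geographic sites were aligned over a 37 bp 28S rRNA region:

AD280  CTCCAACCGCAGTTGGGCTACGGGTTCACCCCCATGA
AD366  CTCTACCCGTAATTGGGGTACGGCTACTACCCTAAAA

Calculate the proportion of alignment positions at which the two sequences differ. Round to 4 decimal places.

The sequences differ at positions 4 (C/T), 6 (A/C), 10 (C/T), 12 (G/A), 18 (C/G), 24 (G/C), 26 (T/A), 28 (A/T), 29 (C/A), 33 (C/T), 35 (T/A), 36 (G/A).
There are 12 differences over 37 sites, so p = 12/37 = 0.3243.

0.3243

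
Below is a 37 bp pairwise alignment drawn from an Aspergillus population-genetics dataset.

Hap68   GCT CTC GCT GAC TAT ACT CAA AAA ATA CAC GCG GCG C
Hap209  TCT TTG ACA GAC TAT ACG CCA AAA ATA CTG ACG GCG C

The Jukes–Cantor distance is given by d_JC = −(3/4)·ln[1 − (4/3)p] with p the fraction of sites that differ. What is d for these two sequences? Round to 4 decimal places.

0.3351

The sequences differ at positions 1 (G/T), 4 (C/T), 6 (C/G), 7 (G/A), 9 (T/A), 18 (T/G), 20 (A/C), 29 (A/T), 30 (C/G), 31 (G/A).
p = 10/37 = 0.270270.
d = −0.75 · ln(1 − (4/3)·0.270270) = −0.75 · ln(0.639640) = −0.75 · (-0.446850) = 0.3351.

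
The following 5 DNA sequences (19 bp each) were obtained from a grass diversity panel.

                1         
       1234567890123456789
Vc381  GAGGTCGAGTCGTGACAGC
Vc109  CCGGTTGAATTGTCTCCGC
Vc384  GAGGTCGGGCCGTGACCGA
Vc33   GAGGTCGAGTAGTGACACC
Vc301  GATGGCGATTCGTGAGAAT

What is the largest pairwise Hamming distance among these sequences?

Pairwise Hamming distances:
  Vc381 vs Vc109: 8
  Vc381 vs Vc384: 4
  Vc381 vs Vc33: 2
  Vc381 vs Vc301: 6
  Vc109 vs Vc384: 10
  Vc109 vs Vc33: 9
  Vc109 vs Vc301: 13
  Vc384 vs Vc33: 6
  Vc384 vs Vc301: 9
  Vc33 vs Vc301: 7
The largest is 13, between Vc109 and Vc301.

13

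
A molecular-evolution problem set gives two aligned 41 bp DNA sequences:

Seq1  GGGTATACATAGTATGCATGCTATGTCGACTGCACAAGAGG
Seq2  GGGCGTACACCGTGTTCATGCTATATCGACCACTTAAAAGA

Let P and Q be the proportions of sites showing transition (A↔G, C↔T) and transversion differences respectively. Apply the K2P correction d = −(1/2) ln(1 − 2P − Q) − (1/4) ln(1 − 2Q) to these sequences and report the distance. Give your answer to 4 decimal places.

Mismatches occur at site 4 (T→C, transition), site 5 (A→G, transition), site 10 (T→C, transition), site 11 (A→C, transversion), site 14 (A→G, transition), site 16 (G→T, transversion), site 25 (G→A, transition), site 31 (T→C, transition), site 32 (G→A, transition), site 34 (A→T, transversion), site 35 (C→T, transition), site 38 (G→A, transition), site 41 (G→A, transition).
Of the 13 differences, 10 transitions and 3 transversions over 41 sites: P = 10/41 = 0.243902, Q = 3/41 = 0.073171.
d = −0.5·ln(0.439025) − 0.25·ln(0.853658) = −0.5·(-0.823199) − 0.25·(-0.158225) = 0.4512.

0.4512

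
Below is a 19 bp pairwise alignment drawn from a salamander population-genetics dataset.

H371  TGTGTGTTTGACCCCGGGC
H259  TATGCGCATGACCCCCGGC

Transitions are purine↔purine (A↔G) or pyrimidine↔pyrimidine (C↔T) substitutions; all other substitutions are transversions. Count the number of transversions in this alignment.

The sequences differ at positions 2 (G/A, transition), 5 (T/C, transition), 7 (T/C, transition), 8 (T/A, transversion), 16 (G/C, transversion).
Of the 5 differences, 3 transitions and 2 transversions, so the answer is 2.

2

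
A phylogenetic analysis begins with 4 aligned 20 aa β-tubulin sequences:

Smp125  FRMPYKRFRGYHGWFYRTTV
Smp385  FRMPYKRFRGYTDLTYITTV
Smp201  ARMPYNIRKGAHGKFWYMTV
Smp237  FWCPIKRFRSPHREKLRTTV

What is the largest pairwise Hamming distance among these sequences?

16

Pairwise Hamming distances:
  Smp125 vs Smp385: 5
  Smp125 vs Smp201: 10
  Smp125 vs Smp237: 9
  Smp385 vs Smp201: 13
  Smp385 vs Smp237: 11
  Smp201 vs Smp237: 16
The largest is 16, between Smp201 and Smp237.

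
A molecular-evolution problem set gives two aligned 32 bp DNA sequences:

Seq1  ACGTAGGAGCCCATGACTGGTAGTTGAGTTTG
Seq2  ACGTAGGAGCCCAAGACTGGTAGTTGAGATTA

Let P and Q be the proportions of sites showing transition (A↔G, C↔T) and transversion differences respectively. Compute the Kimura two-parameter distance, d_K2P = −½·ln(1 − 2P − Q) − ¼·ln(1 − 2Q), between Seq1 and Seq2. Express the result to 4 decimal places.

Mismatches occur at site 14 (T/A, transversion), site 29 (T/A, transversion), site 32 (G/A, transition).
Of the 3 differences, 1 transition and 2 transversions over 32 sites: P = 1/32 = 0.031250, Q = 2/32 = 0.062500.
d = −0.5·ln(0.875000) − 0.25·ln(0.875000) = −0.5·(-0.133531) − 0.25·(-0.133531) = 0.1001.

0.1001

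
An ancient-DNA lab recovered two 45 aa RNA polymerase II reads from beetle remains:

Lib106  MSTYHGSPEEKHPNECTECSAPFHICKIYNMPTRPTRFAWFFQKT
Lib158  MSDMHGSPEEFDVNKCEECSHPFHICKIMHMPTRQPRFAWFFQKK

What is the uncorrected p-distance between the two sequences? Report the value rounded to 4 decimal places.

0.2889

Differing sites — 3:T/D; 4:Y/M; 11:K/F; 12:H/D; 13:P/V; 15:E/K; 17:T/E; 21:A/H; 29:Y/M; 30:N/H; 35:P/Q; 36:T/P; 45:T/K.
There are 13 differences over 45 sites, so p = 13/45 = 0.2889.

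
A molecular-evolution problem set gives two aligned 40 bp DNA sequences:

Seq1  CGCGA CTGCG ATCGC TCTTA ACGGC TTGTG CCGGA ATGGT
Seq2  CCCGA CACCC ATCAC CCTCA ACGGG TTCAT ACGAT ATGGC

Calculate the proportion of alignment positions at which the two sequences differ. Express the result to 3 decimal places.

Mismatches occur at site 2 (G/C), site 7 (T/A), site 8 (G/C), site 10 (G/C), site 14 (G/A), site 16 (T/C), site 19 (T/C), site 25 (C/G), site 28 (G/C), site 29 (T/A), site 30 (G/T), site 31 (C/A), site 34 (G/A), site 35 (A/T), site 40 (T/C).
There are 15 differences over 40 sites, so p = 15/40 = 0.375.

0.375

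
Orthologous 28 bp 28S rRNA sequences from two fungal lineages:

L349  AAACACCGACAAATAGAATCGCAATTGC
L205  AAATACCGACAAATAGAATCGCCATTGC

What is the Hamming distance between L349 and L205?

The sequences differ at positions 4 (C/T), 23 (A/C).
That gives 2 mismatches out of 28 aligned sites, so the Hamming distance is 2.

2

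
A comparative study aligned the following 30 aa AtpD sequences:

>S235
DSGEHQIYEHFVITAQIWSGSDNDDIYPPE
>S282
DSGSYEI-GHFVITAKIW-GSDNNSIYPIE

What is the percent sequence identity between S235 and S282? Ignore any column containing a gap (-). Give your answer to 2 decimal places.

Excluding the 2 gap columns leaves 28 comparable sites.
The sequences differ at positions 4 (E/S), 5 (H/Y), 6 (Q/E), 9 (E/G), 16 (Q/K), 24 (D/N), 25 (D/S), 29 (P/I).
20 of the 28 comparable sites match, so the percent identity is 20/28 × 100 = 71.43%.

71.43%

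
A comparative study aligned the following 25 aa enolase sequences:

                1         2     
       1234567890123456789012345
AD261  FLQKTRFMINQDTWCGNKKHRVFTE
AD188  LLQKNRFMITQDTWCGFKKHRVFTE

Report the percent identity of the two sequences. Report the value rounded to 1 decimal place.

The sequences differ at positions 1 (F/L), 5 (T/N), 10 (N/T), 17 (N/F).
21 of the 25 sites match, so the percent identity is 21/25 × 100 = 84.0%.

84.0%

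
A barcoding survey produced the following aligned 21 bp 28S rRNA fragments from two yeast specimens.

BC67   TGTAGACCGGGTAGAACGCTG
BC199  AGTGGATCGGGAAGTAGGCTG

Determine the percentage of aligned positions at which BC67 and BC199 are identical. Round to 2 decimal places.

Differing sites — 1:T/A; 4:A/G; 7:C/T; 12:T/A; 15:A/T; 17:C/G.
15 of the 21 sites match, so the percent identity is 15/21 × 100 = 71.43%.

71.43%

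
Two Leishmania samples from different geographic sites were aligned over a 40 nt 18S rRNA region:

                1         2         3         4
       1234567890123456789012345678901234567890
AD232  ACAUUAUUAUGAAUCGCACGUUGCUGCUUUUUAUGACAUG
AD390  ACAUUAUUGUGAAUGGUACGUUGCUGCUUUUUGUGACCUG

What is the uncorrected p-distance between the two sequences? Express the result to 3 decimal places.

0.125

Mismatches occur at site 9 (A/G), site 15 (C/G), site 17 (C/U), site 33 (A/G), site 38 (A/C).
There are 5 differences over 40 sites, so p = 5/40 = 0.125.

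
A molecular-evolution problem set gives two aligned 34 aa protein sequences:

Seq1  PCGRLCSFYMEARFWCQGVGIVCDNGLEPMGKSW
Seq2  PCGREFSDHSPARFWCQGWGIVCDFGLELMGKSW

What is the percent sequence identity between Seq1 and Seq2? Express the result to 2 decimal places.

Differing sites — 5:L/E; 6:C/F; 8:F/D; 9:Y/H; 10:M/S; 11:E/P; 19:V/W; 25:N/F; 29:P/L.
25 of the 34 sites match, so the percent identity is 25/34 × 100 = 73.53%.

73.53%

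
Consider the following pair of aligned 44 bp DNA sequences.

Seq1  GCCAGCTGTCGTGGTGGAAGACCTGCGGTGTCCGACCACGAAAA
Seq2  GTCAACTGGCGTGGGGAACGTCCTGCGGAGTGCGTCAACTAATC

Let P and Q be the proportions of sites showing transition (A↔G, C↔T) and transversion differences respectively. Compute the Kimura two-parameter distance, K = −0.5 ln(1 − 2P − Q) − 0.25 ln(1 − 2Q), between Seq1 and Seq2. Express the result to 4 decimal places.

Mismatches occur at site 2 (C/T, transition), site 5 (G/A, transition), site 9 (T/G, transversion), site 15 (T/G, transversion), site 17 (G/A, transition), site 19 (A/C, transversion), site 21 (A/T, transversion), site 29 (T/A, transversion), site 32 (C/G, transversion), site 35 (A/T, transversion), site 37 (C/A, transversion), site 40 (G/T, transversion), site 43 (A/T, transversion), site 44 (A/C, transversion).
Of the 14 differences, 3 transitions and 11 transversions over 44 sites: P = 3/44 = 0.068182, Q = 11/44 = 0.250000.
d = −0.5·ln(0.613636) − 0.25·ln(0.500000) = −0.5·(-0.488353) − 0.25·(-0.693147) = 0.4175.

0.4175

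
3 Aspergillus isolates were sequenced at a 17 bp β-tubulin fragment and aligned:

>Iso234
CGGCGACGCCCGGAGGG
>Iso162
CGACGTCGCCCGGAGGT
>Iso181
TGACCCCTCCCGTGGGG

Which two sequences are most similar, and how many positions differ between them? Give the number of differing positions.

Pairwise Hamming distances:
  Iso234 vs Iso162: 3
  Iso234 vs Iso181: 7
  Iso162 vs Iso181: 7
The smallest is 3, between Iso234 and Iso162.

3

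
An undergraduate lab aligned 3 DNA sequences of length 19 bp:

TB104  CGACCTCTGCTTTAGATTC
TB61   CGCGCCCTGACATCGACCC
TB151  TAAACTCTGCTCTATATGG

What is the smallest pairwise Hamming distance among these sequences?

7

Pairwise Hamming distances:
  TB104 vs TB61: 9
  TB104 vs TB151: 7
  TB61 vs TB151: 13
The smallest is 7, between TB104 and TB151.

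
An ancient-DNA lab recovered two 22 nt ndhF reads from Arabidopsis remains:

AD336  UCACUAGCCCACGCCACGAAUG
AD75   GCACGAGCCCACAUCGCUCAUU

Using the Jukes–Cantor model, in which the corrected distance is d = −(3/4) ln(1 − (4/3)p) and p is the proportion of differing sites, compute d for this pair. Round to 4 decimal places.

0.4975

Mismatches occur at site 1 (U↔G), site 5 (U↔G), site 13 (G↔A), site 14 (C↔U), site 16 (A↔G), site 18 (G↔U), site 19 (A↔C), site 22 (G↔U).
p = 8/22 = 0.363636.
d = −0.75 · ln(1 − (4/3)·0.363636) = −0.75 · ln(0.515152) = −0.75 · (-0.663293) = 0.4975.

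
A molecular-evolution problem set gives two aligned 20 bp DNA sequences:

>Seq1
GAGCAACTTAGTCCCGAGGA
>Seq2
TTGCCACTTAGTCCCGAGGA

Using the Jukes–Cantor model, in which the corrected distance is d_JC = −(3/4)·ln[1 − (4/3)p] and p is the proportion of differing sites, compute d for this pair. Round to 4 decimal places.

Mismatches occur at site 1 (G→T), site 2 (A→T), site 5 (A→C).
p = 3/20 = 0.150000.
d = −0.75 · ln(1 − (4/3)·0.150000) = −0.75 · ln(0.800000) = −0.75 · (-0.223144) = 0.1674.

0.1674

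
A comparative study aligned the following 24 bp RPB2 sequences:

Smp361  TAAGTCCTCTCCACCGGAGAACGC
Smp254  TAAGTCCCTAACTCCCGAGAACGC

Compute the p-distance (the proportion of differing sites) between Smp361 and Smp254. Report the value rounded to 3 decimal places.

0.250

Mismatches occur at site 8 (T↔C), site 9 (C↔T), site 10 (T↔A), site 11 (C↔A), site 13 (A↔T), site 16 (G↔C).
There are 6 differences over 24 sites, so p = 6/24 = 0.250.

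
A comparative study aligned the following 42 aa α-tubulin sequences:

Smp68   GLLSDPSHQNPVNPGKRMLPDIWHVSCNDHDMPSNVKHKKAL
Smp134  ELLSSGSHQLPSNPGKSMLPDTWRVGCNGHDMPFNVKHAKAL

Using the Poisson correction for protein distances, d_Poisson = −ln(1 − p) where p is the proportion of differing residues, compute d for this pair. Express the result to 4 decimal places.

0.3365

Differing sites — 1:G/E; 5:D/S; 6:P/G; 10:N/L; 12:V/S; 17:R/S; 22:I/T; 24:H/R; 26:S/G; 29:D/G; 34:S/F; 39:K/A.
p = 12/42 = 0.285714.
d = −ln(1 − 0.285714) = −ln(0.714286) = 0.3365.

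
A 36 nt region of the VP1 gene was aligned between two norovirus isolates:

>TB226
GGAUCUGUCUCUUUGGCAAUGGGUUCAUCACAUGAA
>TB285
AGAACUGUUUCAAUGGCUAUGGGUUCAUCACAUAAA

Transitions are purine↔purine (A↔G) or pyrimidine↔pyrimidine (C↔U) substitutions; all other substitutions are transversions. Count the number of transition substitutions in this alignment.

Mismatches occur at site 1 (G↔A, transition), site 4 (U↔A, transversion), site 9 (C↔U, transition), site 12 (U↔A, transversion), site 13 (U↔A, transversion), site 18 (A↔U, transversion), site 34 (G↔A, transition).
Of the 7 differences, 3 transitions and 4 transversions, so the answer is 3.

3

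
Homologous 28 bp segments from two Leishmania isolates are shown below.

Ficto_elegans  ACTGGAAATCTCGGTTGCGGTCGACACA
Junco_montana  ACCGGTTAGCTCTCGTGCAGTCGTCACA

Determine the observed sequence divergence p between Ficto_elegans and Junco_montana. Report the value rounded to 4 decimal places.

0.3214

Differing sites — 3:T/C; 6:A/T; 7:A/T; 9:T/G; 13:G/T; 14:G/C; 15:T/G; 19:G/A; 24:A/T.
There are 9 differences over 28 sites, so p = 9/28 = 0.3214.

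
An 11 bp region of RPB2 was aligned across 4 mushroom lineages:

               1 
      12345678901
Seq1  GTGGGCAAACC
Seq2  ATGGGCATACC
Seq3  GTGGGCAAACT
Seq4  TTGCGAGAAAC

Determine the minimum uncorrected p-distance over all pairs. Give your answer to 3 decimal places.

Pairwise Hamming distances:
  Seq1 vs Seq2: 2
  Seq1 vs Seq3: 1
  Seq1 vs Seq4: 5
  Seq2 vs Seq3: 3
  Seq2 vs Seq4: 6
  Seq3 vs Seq4: 6
The smallest is 1 mismatch, between Seq1 and Seq3; p = 1/11 = 0.091.

0.091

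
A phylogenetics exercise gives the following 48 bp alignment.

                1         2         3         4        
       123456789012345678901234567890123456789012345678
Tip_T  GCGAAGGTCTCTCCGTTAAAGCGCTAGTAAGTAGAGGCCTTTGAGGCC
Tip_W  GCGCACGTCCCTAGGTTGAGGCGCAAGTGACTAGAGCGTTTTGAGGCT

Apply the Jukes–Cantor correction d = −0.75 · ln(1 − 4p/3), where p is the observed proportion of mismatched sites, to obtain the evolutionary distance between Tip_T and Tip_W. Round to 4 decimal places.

The sequences differ at positions 4 (A/C), 6 (G/C), 10 (T/C), 13 (C/A), 14 (C/G), 18 (A/G), 20 (A/G), 25 (T/A), 29 (A/G), 31 (G/C), 37 (G/C), 38 (C/G), 39 (C/T), 48 (C/T).
p = 14/48 = 0.291667.
d = −0.75 · ln(1 − (4/3)·0.291667) = −0.75 · ln(0.611111) = −0.75 · (-0.492477) = 0.3694.

0.3694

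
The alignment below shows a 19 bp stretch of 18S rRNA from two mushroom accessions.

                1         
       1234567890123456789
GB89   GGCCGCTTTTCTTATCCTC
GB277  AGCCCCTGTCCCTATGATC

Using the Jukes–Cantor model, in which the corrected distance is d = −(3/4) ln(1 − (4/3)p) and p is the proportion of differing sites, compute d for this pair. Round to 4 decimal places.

0.5068

Mismatches occur at site 1 (G→A), site 5 (G→C), site 8 (T→G), site 10 (T→C), site 12 (T→C), site 16 (C→G), site 17 (C→A).
p = 7/19 = 0.368421.
d = −0.75 · ln(1 − (4/3)·0.368421) = −0.75 · ln(0.508772) = −0.75 · (-0.675755) = 0.5068.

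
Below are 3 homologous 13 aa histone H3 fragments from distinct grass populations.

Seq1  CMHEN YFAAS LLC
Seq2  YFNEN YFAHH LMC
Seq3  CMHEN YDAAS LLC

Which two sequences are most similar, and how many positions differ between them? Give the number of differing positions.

Pairwise Hamming distances:
  Seq1 vs Seq2: 6
  Seq1 vs Seq3: 1
  Seq2 vs Seq3: 7
The smallest is 1, between Seq1 and Seq3.

1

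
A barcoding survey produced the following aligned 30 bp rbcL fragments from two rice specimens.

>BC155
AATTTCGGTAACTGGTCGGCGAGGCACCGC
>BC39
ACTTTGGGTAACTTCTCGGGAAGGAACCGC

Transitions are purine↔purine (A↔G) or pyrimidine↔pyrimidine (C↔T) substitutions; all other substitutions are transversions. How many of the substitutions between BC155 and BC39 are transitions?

Mismatches occur at site 2 (A/C, transversion), site 6 (C/G, transversion), site 14 (G/T, transversion), site 15 (G/C, transversion), site 20 (C/G, transversion), site 21 (G/A, transition), site 25 (C/A, transversion).
Of the 7 differences, 1 transition and 6 transversions, so the answer is 1.

1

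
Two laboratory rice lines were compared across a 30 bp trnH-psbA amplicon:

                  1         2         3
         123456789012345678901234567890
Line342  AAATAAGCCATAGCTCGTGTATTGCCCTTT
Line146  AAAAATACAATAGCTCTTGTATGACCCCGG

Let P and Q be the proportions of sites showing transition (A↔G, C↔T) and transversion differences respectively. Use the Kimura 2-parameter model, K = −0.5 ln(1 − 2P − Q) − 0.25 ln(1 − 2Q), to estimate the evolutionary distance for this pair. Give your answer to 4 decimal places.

Differing sites — 4:T/A (Tv); 6:A/T (Tv); 7:G/A (Ti); 9:C/A (Tv); 17:G/T (Tv); 23:T/G (Tv); 24:G/A (Ti); 28:T/C (Ti); 29:T/G (Tv); 30:T/G (Tv).
Of the 10 differences, 3 transitions and 7 transversions over 30 sites: P = 3/30 = 0.100000, Q = 7/30 = 0.233333.
d = −0.5·ln(0.566667) − 0.25·ln(0.533334) = −0.5·(-0.567983) − 0.25·(-0.628607) = 0.4411.

0.4411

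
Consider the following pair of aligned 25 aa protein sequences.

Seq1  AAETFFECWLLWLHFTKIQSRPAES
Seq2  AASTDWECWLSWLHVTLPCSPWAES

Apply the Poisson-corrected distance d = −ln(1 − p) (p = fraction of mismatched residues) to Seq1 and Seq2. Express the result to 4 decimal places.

The sequences differ at positions 3 (E/S), 5 (F/D), 6 (F/W), 11 (L/S), 15 (F/V), 17 (K/L), 18 (I/P), 19 (Q/C), 21 (R/P), 22 (P/W).
p = 10/25 = 0.400000.
d = −ln(1 − 0.400000) = −ln(0.600000) = 0.5108.

0.5108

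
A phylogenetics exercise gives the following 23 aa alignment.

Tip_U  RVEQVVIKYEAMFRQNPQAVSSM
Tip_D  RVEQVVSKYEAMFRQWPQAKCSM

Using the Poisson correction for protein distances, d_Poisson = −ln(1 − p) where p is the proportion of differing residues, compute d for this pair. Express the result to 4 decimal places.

0.1911

Mismatches occur at site 7 (I→S), site 16 (N→W), site 20 (V→K), site 21 (S→C).
p = 4/23 = 0.173913.
d = −ln(1 − 0.173913) = −ln(0.826087) = 0.1911.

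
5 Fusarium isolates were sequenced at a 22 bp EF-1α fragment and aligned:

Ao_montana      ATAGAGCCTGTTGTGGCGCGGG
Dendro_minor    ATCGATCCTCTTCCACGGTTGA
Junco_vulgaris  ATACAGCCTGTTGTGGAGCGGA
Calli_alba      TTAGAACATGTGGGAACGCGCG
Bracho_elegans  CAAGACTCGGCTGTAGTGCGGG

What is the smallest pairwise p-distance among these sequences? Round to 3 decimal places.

0.136

Pairwise Hamming distances:
  Ao_montana vs Dendro_minor: 11
  Ao_montana vs Junco_vulgaris: 3
  Ao_montana vs Calli_alba: 8
  Ao_montana vs Bracho_elegans: 8
  Dendro_minor vs Junco_vulgaris: 11
  Dendro_minor vs Calli_alba: 14
  Dendro_minor vs Bracho_elegans: 15
  Junco_vulgaris vs Calli_alba: 11
  Junco_vulgaris vs Bracho_elegans: 10
  Calli_alba vs Bracho_elegans: 12
The smallest is 3 mismatches, between Ao_montana and Junco_vulgaris; p = 3/22 = 0.136.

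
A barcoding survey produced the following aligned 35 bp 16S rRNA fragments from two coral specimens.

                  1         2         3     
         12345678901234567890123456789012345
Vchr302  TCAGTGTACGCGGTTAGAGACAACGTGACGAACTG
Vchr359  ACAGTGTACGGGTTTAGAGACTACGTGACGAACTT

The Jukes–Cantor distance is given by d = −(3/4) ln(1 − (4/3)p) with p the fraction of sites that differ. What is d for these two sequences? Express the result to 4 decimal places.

0.1585

Mismatches occur at site 1 (T↔A), site 11 (C↔G), site 13 (G↔T), site 22 (A↔T), site 35 (G↔T).
p = 5/35 = 0.142857.
d = −0.75 · ln(1 − (4/3)·0.142857) = −0.75 · ln(0.809524) = −0.75 · (-0.211309) = 0.1585.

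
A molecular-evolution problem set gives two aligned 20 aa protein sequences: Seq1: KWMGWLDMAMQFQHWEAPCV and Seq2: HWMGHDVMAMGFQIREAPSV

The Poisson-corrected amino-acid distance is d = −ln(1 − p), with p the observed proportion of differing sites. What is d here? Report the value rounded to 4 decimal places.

0.5108

Differing sites — 1:K/H; 5:W/H; 6:L/D; 7:D/V; 11:Q/G; 14:H/I; 15:W/R; 19:C/S.
p = 8/20 = 0.400000.
d = −ln(1 − 0.400000) = −ln(0.600000) = 0.5108.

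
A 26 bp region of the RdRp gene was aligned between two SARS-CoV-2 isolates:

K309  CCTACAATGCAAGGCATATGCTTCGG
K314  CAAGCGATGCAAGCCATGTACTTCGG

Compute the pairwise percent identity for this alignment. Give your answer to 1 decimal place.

The sequences differ at positions 2 (C/A), 3 (T/A), 4 (A/G), 6 (A/G), 14 (G/C), 18 (A/G), 20 (G/A).
19 of the 26 sites match, so the percent identity is 19/26 × 100 = 73.1%.

73.1%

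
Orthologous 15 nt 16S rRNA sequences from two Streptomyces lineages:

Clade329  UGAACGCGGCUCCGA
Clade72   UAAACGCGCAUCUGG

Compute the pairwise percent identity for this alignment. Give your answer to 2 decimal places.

66.67%

Differing sites — 2:G/A; 9:G/C; 10:C/A; 13:C/U; 15:A/G.
10 of the 15 sites match, so the percent identity is 10/15 × 100 = 66.67%.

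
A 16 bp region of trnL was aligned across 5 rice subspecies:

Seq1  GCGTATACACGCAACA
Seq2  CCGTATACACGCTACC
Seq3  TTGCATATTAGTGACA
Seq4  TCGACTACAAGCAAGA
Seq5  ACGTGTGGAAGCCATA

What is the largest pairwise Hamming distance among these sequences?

10

Pairwise Hamming distances:
  Seq1 vs Seq2: 3
  Seq1 vs Seq3: 8
  Seq1 vs Seq4: 5
  Seq1 vs Seq5: 7
  Seq2 vs Seq3: 9
  Seq2 vs Seq4: 7
  Seq2 vs Seq5: 8
  Seq3 vs Seq4: 8
  Seq3 vs Seq5: 10
  Seq4 vs Seq5: 7
The largest is 10, between Seq3 and Seq5.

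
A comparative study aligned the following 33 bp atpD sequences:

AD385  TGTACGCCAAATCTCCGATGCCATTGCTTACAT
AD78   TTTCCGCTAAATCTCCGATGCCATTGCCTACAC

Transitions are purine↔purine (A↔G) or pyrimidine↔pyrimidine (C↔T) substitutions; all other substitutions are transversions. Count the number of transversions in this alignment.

2

Differing sites — 2:G/T (Tv); 4:A/C (Tv); 8:C/T (Ti); 28:T/C (Ti); 33:T/C (Ti).
Of the 5 differences, 3 transitions and 2 transversions, so the answer is 2.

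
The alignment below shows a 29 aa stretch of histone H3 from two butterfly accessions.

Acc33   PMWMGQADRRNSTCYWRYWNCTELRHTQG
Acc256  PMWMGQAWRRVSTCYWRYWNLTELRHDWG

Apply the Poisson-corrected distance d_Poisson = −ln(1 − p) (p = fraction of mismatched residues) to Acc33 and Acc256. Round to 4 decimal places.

Mismatches occur at site 8 (D→W), site 11 (N→V), site 21 (C→L), site 27 (T→D), site 28 (Q→W).
p = 5/29 = 0.172414.
d = −ln(1 − 0.172414) = −ln(0.827586) = 0.1892.

0.1892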